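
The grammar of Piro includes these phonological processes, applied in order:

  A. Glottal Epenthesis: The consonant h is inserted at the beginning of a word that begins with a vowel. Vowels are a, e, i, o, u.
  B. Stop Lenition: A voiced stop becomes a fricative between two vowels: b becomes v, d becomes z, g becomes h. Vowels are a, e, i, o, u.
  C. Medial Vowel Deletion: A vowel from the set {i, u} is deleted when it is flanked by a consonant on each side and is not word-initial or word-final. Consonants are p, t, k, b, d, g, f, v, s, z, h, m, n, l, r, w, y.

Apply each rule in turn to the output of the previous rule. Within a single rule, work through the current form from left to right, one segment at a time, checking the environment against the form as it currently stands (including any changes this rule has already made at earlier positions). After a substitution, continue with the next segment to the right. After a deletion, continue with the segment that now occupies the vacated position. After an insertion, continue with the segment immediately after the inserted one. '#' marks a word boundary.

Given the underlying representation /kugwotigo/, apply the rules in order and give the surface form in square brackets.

[kgwotho]

A Glottal Epenthesis: no change — [kugwotigo]
B Stop Lenition: [kugwotigo] → [kugwotiho]
C Medial Vowel Deletion: [kugwotiho] → [kgwotho]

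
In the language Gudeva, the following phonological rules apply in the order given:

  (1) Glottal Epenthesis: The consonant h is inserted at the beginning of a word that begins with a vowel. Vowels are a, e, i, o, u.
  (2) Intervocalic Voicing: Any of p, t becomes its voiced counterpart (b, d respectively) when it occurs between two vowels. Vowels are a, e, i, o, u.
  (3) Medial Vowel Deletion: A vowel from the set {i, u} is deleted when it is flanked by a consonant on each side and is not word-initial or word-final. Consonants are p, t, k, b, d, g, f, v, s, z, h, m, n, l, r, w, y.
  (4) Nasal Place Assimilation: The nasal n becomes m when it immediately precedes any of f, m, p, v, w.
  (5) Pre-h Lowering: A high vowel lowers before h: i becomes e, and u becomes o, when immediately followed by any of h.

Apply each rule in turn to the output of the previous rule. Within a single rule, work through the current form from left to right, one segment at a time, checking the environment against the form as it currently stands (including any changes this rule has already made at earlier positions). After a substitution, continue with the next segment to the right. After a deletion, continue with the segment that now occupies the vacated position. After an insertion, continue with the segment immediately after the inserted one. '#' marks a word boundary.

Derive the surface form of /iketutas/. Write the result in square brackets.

[hkeddas]

(1) Glottal Epenthesis: [iketutas] → [hiketutas]
(2) Intervocalic Voicing: [hiketutas] → [hikedudas]
(3) Medial Vowel Deletion: [hikedudas] → [hkeddas]
(4) Nasal Place Assimilation: no change — [hkeddas]
(5) Pre-h Lowering: no change — [hkeddas]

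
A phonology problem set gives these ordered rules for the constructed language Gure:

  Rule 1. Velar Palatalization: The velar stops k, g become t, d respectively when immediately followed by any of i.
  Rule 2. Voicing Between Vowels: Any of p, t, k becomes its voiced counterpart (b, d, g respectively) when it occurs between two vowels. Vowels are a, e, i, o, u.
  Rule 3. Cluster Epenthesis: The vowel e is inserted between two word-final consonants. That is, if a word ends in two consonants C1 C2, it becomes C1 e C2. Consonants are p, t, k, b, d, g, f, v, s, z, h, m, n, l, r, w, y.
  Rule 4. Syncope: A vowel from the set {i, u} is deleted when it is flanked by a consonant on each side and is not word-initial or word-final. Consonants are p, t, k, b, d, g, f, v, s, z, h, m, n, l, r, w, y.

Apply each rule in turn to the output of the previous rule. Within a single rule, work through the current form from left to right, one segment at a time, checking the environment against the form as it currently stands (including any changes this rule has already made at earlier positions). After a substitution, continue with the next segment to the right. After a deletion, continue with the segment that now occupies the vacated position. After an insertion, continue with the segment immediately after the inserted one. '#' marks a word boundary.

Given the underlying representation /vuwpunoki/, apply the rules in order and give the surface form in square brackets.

Rule 1 Velar Palatalization: [vuwpunoki] → [vuwpunoti]
Rule 2 Voicing Between Vowels: [vuwpunoti] → [vuwpunodi]
Rule 3 Cluster Epenthesis: no change — [vuwpunodi]
Rule 4 Syncope: [vuwpunodi] → [vwpnodi]

[vwpnodi]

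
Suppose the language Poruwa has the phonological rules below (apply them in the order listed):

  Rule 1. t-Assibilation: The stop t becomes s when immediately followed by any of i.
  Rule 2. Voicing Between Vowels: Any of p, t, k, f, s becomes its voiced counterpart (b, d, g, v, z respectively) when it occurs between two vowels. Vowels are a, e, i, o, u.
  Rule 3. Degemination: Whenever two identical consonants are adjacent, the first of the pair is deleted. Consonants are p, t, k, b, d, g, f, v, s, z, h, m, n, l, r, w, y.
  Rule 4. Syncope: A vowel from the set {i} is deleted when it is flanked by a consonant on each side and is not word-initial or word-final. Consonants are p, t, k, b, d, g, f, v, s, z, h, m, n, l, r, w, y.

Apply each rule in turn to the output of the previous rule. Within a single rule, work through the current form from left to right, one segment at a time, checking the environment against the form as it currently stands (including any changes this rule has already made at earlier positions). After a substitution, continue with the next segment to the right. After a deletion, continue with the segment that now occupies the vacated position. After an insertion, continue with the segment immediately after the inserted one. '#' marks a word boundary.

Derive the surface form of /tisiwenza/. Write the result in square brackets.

[szwenza]

Rule 1 t-Assibilation: [tisiwenza] → [sisiwenza]
Rule 2 Voicing Between Vowels: [sisiwenza] → [siziwenza]
Rule 3 Degemination: no change — [siziwenza]
Rule 4 Syncope: [siziwenza] → [szwenza]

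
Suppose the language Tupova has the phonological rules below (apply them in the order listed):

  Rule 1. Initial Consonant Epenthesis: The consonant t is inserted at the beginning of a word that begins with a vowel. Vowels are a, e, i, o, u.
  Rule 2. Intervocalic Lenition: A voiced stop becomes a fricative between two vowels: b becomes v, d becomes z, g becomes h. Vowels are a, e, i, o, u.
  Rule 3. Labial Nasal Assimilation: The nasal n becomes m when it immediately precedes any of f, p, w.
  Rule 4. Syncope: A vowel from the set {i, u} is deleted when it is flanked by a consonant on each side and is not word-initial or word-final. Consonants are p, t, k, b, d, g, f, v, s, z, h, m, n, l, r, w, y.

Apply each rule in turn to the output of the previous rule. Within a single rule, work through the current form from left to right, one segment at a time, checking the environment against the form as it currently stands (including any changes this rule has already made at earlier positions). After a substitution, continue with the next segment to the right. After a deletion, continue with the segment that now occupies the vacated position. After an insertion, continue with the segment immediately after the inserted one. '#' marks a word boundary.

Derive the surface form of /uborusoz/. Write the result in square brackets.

Rule 1 Initial Consonant Epenthesis: [uborusoz] → [tuborusoz]
Rule 2 Intervocalic Lenition: [tuborusoz] → [tuvorusoz]
Rule 3 Labial Nasal Assimilation: no change — [tuvorusoz]
Rule 4 Syncope: [tuvorusoz] → [tvorsoz]

[tvorsoz]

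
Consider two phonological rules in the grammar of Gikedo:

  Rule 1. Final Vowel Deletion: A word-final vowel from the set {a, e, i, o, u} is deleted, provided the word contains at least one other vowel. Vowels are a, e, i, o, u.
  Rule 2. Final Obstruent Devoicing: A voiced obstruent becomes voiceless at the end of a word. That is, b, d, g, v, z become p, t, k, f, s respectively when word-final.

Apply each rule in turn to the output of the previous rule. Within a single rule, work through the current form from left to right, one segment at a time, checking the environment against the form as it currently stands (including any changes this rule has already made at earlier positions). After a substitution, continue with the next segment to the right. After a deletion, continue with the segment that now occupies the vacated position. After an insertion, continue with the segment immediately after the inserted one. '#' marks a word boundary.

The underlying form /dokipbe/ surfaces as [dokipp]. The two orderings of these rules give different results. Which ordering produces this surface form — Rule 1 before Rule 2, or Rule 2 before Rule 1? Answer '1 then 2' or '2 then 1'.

Order 1 then 2:
  1 Final Vowel Deletion: [dokipbe] → [dokipb]
  2 Final Obstruent Devoicing: [dokipb] → [dokipp]
  result: [dokipp]
Order 2 then 1:
  2 Final Obstruent Devoicing: no change — [dokipbe]
  1 Final Vowel Deletion: [dokipbe] → [dokipb]
  result: [dokipb]

1 then 2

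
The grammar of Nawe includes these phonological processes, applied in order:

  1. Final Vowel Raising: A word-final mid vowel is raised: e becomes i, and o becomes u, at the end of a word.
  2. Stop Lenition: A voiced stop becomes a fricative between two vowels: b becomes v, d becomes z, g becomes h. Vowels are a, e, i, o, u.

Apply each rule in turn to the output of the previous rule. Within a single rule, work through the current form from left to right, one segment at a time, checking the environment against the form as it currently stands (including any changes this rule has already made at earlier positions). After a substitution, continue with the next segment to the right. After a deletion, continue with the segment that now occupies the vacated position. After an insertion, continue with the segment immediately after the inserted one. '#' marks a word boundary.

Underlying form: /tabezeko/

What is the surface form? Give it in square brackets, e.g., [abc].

1 Final Vowel Raising: [tabezeko] → [tabezeku]
2 Stop Lenition: [tabezeku] → [tavezeku]

[tavezeku]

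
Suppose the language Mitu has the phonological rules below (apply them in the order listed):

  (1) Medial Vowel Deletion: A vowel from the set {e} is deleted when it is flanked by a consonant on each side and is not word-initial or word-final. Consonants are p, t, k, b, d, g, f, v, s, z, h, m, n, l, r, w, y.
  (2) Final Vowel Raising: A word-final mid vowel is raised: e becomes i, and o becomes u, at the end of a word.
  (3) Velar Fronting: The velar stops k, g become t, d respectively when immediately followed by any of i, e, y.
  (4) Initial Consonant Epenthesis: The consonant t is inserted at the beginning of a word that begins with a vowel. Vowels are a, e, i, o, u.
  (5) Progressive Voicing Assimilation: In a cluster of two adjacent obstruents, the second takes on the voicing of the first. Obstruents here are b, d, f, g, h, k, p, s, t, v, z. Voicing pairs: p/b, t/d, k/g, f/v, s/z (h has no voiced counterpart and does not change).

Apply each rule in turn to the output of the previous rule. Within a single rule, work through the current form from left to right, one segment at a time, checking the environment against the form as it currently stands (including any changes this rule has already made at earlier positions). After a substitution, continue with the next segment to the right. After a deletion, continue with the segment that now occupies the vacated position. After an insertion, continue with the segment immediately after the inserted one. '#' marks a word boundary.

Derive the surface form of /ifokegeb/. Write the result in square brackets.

(1) Medial Vowel Deletion: [ifokegeb] → [ifokgb]
(2) Final Vowel Raising: no change — [ifokgb]
(3) Velar Fronting: no change — [ifokgb]
(4) Initial Consonant Epenthesis: [ifokgb] → [tifokgb]
(5) Progressive Voicing Assimilation: [tifokgb] → [tifokkp]

[tifokkp]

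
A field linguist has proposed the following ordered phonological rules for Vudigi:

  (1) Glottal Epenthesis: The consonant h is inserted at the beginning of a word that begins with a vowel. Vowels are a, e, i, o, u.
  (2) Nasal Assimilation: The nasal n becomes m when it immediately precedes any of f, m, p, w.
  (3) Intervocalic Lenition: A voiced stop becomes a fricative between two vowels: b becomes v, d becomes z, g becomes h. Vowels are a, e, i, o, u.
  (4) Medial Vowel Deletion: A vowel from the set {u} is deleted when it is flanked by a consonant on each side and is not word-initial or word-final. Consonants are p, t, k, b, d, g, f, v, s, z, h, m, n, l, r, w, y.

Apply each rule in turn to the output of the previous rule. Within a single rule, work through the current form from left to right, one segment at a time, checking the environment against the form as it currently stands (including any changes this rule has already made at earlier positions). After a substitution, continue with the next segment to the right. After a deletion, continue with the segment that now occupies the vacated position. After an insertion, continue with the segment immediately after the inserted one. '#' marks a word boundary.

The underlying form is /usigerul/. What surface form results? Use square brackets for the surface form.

[hsiherl]

(1) Glottal Epenthesis: [usigerul] → [husigerul]
(2) Nasal Assimilation: no change — [husigerul]
(3) Intervocalic Lenition: [husigerul] → [husiherul]
(4) Medial Vowel Deletion: [husiherul] → [hsiherl]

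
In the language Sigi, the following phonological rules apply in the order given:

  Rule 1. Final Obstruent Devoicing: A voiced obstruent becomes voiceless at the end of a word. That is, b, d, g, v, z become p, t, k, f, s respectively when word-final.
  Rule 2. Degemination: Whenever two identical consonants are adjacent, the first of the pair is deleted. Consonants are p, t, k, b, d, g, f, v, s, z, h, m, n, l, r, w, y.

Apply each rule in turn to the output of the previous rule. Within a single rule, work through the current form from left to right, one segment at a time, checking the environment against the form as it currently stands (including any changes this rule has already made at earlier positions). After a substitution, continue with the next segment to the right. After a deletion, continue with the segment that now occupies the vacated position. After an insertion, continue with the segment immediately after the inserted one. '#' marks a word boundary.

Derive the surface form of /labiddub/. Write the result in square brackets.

Rule 1 Final Obstruent Devoicing: [labiddub] → [labiddup]
Rule 2 Degemination: [labiddup] → [labidup]

[labidup]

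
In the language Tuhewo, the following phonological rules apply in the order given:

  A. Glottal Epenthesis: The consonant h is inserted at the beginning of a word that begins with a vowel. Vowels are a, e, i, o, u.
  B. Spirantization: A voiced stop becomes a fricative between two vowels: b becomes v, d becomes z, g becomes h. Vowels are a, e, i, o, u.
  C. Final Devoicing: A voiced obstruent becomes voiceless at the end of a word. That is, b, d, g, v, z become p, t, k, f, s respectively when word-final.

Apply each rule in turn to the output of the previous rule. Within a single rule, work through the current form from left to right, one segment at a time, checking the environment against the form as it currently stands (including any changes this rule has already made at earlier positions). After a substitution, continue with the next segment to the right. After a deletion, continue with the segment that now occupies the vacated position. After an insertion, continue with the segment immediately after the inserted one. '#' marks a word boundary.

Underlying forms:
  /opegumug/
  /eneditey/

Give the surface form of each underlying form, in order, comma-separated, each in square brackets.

[hopehumuk], [henezitey]

/opegumug/:
  A Glottal Epenthesis: [opegumug] → [hopegumug]
  B Spirantization: [hopegumug] → [hopehumug]
  C Final Devoicing: [hopehumug] → [hopehumuk]
/eneditey/:
  A Glottal Epenthesis: [eneditey] → [heneditey]
  B Spirantization: [heneditey] → [henezitey]
  C Final Devoicing: no change — [henezitey]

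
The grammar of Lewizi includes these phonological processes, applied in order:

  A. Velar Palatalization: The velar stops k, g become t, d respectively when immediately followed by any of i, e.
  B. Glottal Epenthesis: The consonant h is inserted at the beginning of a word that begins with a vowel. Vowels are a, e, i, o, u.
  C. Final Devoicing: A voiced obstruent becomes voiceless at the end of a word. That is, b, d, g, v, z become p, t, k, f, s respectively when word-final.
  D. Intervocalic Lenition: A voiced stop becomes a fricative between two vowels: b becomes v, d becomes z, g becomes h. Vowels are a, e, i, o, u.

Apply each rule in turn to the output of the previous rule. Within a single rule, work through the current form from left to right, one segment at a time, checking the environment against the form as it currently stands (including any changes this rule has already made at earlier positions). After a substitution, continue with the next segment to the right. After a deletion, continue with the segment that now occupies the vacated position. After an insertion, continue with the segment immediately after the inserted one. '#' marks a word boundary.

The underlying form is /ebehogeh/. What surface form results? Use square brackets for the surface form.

A Velar Palatalization: [ebehogeh] → [ebehodeh]
B Glottal Epenthesis: [ebehodeh] → [hebehodeh]
C Final Devoicing: no change — [hebehodeh]
D Intervocalic Lenition: [hebehodeh] → [hevehozeh]

[hevehozeh]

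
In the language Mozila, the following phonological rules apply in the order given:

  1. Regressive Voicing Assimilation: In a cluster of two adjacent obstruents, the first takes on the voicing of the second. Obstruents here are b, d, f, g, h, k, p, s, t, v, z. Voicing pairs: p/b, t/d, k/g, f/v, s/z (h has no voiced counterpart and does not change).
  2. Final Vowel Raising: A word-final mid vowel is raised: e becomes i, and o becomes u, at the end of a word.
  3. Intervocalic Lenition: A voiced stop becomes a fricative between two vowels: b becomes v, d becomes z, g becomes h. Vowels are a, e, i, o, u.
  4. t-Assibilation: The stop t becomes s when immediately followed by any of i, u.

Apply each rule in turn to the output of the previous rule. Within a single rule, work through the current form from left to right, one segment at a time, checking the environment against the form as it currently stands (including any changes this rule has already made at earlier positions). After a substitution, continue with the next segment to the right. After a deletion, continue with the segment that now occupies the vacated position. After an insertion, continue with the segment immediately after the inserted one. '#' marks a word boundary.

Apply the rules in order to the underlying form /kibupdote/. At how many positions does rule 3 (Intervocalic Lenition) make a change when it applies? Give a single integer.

1 Regressive Voicing Assimilation: [kibupdote] → [kibubdote]
2 Final Vowel Raising: [kibubdote] → [kibubdoti]
3 Intervocalic Lenition: [kibubdoti] → [kivubdoti]
4 t-Assibilation: [kivubdoti] → [kivubdosi]
Rule 3 changed 1 position(s).

1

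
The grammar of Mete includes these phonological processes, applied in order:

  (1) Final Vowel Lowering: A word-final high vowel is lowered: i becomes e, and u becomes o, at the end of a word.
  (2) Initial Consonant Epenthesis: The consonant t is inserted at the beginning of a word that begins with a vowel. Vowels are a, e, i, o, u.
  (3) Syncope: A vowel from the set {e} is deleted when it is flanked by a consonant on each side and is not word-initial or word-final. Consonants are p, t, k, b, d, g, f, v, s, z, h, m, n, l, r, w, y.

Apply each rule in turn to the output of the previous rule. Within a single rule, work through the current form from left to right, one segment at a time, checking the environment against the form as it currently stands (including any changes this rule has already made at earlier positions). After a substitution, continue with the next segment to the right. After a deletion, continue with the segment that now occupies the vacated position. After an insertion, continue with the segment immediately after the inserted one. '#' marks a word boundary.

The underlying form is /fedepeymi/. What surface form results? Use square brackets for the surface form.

[fdpyme]

(1) Final Vowel Lowering: [fedepeymi] → [fedepeyme]
(2) Initial Consonant Epenthesis: no change — [fedepeyme]
(3) Syncope: [fedepeyme] → [fdpyme]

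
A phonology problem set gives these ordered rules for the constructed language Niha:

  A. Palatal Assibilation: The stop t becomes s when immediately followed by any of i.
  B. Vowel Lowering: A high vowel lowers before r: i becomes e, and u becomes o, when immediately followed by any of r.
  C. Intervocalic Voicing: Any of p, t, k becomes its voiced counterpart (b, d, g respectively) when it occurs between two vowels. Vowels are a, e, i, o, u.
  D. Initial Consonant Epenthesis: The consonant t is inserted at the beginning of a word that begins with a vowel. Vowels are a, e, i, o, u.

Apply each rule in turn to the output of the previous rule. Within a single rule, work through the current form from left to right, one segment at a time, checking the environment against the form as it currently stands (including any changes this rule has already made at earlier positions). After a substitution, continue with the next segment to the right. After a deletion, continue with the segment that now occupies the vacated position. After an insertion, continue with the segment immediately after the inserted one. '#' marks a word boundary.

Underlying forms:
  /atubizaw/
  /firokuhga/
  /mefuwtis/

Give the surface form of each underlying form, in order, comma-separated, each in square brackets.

/atubizaw/:
  A Palatal Assibilation: no change — [atubizaw]
  B Vowel Lowering: no change — [atubizaw]
  C Intervocalic Voicing: [atubizaw] → [adubizaw]
  D Initial Consonant Epenthesis: [adubizaw] → [tadubizaw]
/firokuhga/:
  A Palatal Assibilation: no change — [firokuhga]
  B Vowel Lowering: [firokuhga] → [ferokuhga]
  C Intervocalic Voicing: [ferokuhga] → [feroguhga]
  D Initial Consonant Epenthesis: no change — [feroguhga]
/mefuwtis/:
  A Palatal Assibilation: [mefuwtis] → [mefuwsis]
  B Vowel Lowering: no change — [mefuwsis]
  C Intervocalic Voicing: no change — [mefuwsis]
  D Initial Consonant Epenthesis: no change — [mefuwsis]

[tadubizaw], [feroguhga], [mefuwsis]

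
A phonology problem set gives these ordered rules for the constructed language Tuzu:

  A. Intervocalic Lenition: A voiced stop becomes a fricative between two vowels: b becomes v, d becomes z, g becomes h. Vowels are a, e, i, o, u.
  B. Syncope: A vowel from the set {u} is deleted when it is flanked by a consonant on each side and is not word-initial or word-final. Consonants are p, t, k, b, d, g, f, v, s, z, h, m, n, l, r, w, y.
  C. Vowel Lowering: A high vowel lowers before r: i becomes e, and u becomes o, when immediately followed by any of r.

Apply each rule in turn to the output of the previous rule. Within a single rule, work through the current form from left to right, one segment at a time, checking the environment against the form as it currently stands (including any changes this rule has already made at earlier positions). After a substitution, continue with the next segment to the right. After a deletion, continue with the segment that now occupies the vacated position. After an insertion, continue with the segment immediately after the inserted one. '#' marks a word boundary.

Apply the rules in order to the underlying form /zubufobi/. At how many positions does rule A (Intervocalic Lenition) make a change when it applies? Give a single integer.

2

A Intervocalic Lenition: [zubufobi] → [zuvufovi]
B Syncope: [zuvufovi] → [zvfovi]
C Vowel Lowering: no change — [zvfovi]
Rule A changed 2 position(s).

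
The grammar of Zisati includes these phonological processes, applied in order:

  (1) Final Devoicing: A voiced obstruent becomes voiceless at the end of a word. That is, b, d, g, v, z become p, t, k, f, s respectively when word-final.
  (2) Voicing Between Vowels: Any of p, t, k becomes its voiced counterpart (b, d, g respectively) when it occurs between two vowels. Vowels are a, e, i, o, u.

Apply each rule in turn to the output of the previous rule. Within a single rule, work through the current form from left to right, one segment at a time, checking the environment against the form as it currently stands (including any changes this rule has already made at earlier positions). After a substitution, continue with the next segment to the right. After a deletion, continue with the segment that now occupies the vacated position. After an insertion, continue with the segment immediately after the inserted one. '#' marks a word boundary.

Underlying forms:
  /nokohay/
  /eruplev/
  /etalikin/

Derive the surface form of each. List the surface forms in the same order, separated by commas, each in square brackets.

/nokohay/:
  (1) Final Devoicing: no change — [nokohay]
  (2) Voicing Between Vowels: [nokohay] → [nogohay]
/eruplev/:
  (1) Final Devoicing: [eruplev] → [eruplef]
  (2) Voicing Between Vowels: no change — [eruplef]
/etalikin/:
  (1) Final Devoicing: no change — [etalikin]
  (2) Voicing Between Vowels: [etalikin] → [edaligin]

[nogohay], [eruplef], [edaligin]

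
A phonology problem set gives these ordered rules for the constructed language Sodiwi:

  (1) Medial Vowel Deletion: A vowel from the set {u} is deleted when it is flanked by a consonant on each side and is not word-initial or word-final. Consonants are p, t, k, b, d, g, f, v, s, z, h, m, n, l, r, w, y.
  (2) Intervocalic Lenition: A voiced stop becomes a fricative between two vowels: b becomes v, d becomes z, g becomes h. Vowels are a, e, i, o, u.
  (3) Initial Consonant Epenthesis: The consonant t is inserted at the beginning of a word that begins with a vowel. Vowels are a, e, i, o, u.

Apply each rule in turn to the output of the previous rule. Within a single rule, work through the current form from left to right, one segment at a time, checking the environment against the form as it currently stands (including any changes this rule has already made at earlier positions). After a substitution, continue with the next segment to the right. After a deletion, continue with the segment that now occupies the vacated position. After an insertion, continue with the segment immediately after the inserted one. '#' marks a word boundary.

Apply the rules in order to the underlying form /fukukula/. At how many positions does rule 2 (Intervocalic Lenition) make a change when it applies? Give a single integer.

0

(1) Medial Vowel Deletion: [fukukula] → [fkkla]
(2) Intervocalic Lenition: no change — [fkkla]
(3) Initial Consonant Epenthesis: no change — [fkkla]
Rule 2 changed 0 position(s).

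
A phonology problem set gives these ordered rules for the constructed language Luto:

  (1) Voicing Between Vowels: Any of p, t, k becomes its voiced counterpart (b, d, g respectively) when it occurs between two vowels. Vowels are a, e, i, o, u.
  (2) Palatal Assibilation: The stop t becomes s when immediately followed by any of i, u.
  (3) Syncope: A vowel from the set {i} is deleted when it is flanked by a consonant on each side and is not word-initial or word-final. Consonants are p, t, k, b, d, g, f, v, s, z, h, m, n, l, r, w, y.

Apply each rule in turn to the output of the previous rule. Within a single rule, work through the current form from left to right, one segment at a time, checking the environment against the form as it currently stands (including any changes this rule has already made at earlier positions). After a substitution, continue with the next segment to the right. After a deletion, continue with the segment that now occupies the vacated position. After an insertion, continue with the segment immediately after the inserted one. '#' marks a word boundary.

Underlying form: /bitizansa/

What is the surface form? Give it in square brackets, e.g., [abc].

(1) Voicing Between Vowels: [bitizansa] → [bidizansa]
(2) Palatal Assibilation: no change — [bidizansa]
(3) Syncope: [bidizansa] → [bdzansa]

[bdzansa]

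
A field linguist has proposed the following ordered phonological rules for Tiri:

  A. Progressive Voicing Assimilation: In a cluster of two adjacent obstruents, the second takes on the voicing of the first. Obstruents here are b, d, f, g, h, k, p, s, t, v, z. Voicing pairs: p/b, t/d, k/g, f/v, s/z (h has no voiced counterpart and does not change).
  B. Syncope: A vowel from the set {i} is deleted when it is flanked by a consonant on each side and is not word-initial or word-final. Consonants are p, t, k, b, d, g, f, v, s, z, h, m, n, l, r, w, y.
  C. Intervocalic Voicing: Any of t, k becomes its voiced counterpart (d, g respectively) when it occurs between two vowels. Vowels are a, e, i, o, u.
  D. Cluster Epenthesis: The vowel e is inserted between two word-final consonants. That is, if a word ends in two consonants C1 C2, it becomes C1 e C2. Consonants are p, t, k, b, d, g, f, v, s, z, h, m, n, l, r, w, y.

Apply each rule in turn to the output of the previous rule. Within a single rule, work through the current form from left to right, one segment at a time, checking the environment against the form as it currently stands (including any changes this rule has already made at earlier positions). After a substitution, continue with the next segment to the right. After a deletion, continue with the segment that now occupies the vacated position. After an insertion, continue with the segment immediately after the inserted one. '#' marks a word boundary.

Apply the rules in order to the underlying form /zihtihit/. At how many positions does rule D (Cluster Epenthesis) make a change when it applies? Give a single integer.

1

A Progressive Voicing Assimilation: no change — [zihtihit]
B Syncope: [zihtihit] → [zhtht]
C Intervocalic Voicing: no change — [zhtht]
D Cluster Epenthesis: [zhtht] → [zhthet]
Rule D changed 1 position(s).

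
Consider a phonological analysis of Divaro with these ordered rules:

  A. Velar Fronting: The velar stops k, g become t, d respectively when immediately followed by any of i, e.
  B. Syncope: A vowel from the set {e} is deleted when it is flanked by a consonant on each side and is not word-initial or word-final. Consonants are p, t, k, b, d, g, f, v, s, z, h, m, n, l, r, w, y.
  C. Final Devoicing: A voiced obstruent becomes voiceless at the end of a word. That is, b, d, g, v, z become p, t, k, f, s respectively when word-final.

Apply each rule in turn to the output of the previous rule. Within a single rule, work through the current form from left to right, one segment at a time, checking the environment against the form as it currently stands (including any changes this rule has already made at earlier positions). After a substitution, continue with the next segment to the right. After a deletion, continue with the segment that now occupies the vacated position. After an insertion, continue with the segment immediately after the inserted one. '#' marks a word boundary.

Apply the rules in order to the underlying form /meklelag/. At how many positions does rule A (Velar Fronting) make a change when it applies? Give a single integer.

0

A Velar Fronting: no change — [meklelag]
B Syncope: [meklelag] → [mkllag]
C Final Devoicing: [mkllag] → [mkllak]
Rule A changed 0 position(s).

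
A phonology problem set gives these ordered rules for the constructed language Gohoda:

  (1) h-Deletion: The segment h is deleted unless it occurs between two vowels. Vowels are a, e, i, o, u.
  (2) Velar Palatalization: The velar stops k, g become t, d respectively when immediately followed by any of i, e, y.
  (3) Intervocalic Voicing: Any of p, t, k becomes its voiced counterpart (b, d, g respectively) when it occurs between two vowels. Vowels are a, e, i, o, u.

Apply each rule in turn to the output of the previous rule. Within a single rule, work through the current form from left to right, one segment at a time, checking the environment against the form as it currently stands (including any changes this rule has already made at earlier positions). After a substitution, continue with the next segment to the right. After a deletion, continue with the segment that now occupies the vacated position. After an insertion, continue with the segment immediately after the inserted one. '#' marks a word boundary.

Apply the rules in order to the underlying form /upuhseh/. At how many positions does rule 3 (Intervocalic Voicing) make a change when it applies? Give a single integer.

(1) h-Deletion: [upuhseh] → [upuse]
(2) Velar Palatalization: no change — [upuse]
(3) Intervocalic Voicing: [upuse] → [ubuse]
Rule 3 changed 1 position(s).

1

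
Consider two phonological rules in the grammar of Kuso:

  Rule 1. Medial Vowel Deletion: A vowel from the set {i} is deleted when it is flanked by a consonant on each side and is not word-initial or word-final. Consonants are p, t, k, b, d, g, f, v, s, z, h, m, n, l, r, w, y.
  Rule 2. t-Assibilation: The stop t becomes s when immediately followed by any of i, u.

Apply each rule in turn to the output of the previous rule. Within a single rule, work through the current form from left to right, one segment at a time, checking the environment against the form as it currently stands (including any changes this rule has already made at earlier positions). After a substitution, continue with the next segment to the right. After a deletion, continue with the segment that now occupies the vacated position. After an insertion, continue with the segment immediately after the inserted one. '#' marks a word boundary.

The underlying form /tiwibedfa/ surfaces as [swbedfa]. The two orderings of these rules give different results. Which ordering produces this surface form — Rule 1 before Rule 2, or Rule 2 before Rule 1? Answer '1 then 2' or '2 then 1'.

2 then 1

Order 1 then 2:
  1 Medial Vowel Deletion: [tiwibedfa] → [twbedfa]
  2 t-Assibilation: no change — [twbedfa]
  result: [twbedfa]
Order 2 then 1:
  2 t-Assibilation: [tiwibedfa] → [siwibedfa]
  1 Medial Vowel Deletion: [siwibedfa] → [swbedfa]
  result: [swbedfa]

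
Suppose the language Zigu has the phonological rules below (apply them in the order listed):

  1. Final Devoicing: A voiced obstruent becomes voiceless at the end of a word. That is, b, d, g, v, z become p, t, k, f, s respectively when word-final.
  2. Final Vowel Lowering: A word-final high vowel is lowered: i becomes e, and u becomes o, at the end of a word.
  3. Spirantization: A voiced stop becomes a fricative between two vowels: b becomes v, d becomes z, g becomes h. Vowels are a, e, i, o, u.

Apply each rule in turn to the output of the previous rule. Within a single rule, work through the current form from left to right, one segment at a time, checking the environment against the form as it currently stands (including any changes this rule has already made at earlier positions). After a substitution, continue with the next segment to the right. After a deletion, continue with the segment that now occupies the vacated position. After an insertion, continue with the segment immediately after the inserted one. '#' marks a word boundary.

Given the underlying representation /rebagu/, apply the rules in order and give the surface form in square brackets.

[revaho]

1 Final Devoicing: no change — [rebagu]
2 Final Vowel Lowering: [rebagu] → [rebago]
3 Spirantization: [rebago] → [revaho]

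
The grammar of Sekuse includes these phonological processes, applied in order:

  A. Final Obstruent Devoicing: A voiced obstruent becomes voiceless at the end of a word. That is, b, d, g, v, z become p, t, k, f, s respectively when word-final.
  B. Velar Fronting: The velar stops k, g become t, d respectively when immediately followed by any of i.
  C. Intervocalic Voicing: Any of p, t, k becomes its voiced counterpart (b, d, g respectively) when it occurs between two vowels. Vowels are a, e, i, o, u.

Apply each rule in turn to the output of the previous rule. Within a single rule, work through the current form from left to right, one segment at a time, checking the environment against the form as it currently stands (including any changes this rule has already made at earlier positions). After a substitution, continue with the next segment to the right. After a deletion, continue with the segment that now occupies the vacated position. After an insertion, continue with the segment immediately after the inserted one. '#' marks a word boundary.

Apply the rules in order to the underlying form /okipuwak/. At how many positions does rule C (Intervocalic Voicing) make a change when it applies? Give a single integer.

2

A Final Obstruent Devoicing: no change — [okipuwak]
B Velar Fronting: [okipuwak] → [otipuwak]
C Intervocalic Voicing: [otipuwak] → [odibuwak]
Rule C changed 2 position(s).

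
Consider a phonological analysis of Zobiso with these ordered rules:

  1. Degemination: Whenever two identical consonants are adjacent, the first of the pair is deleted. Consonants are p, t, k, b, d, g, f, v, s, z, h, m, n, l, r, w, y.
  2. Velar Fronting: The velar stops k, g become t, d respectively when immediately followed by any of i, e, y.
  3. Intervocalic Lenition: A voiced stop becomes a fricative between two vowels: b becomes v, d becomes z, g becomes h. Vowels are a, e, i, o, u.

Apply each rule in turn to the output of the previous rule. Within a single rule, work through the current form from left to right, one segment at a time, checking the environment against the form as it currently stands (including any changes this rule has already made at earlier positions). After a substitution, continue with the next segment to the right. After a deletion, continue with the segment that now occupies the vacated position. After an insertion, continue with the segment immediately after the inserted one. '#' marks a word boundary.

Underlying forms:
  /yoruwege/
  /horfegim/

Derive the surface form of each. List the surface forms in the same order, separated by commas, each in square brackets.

/yoruwege/:
  1 Degemination: no change — [yoruwege]
  2 Velar Fronting: [yoruwege] → [yoruwede]
  3 Intervocalic Lenition: [yoruwede] → [yoruweze]
/horfegim/:
  1 Degemination: no change — [horfegim]
  2 Velar Fronting: [horfegim] → [horfedim]
  3 Intervocalic Lenition: [horfedim] → [horfezim]

[yoruweze], [horfezim]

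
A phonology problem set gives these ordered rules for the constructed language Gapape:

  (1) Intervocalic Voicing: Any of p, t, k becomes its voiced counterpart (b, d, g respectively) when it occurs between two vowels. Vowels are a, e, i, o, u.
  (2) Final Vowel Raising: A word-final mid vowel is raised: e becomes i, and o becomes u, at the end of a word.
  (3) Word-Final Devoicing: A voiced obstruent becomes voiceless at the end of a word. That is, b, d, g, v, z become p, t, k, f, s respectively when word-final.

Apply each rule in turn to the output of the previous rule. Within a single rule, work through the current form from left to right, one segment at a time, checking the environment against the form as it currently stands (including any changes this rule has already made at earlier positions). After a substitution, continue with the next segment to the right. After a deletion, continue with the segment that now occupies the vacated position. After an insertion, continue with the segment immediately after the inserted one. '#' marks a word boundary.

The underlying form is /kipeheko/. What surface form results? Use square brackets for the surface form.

[kibehegu]

(1) Intervocalic Voicing: [kipeheko] → [kibehego]
(2) Final Vowel Raising: [kibehego] → [kibehegu]
(3) Word-Final Devoicing: no change — [kibehegu]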